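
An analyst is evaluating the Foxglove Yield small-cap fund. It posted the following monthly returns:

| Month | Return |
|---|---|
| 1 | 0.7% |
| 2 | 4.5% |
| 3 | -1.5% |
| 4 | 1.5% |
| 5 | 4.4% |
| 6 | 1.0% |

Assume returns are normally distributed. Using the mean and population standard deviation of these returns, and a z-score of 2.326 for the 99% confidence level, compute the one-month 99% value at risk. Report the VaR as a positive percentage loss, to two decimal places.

3.16

μ = (0.7 + 4.5 − 1.5 + 1.5 + 4.4 + 1) / 6 = 10.60 / 6 = 1.7667%
Σ(r − μ)² = (0.7 − 1.7667)² + (4.5 − 1.7667)² + … = 26.8733
population σ = √(26.8733 / 6) = √4.4789 = 2.1163%
VaR = −(μ − z·σ) = −(1.7667 − 2.326 × 2.1163) = −(-3.1558) = 3.1558%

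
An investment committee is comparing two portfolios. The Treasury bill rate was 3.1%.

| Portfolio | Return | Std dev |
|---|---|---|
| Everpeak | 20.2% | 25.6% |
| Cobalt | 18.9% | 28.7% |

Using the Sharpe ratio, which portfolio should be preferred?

Everpeak

Everpeak: Sharpe ratio = (20.2% − 3.1%) / 25.6% = 0.668
Cobalt: Sharpe ratio = (18.9% − 3.1%) / 28.7% = 0.551
Highest: Everpeak (0.668).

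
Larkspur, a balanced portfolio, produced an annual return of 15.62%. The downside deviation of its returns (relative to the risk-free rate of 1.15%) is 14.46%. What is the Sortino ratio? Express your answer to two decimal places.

1.00

Sortino = (Rp − Rf) / σd = (15.62% − 1.15%) / 14.46% = 14.47% / 14.46% = 1.0007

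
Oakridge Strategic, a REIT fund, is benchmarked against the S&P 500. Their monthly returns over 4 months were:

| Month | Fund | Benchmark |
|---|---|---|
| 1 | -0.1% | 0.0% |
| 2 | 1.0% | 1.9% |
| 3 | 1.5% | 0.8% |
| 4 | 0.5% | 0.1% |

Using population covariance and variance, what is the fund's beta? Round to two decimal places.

r̄p = 0.7250%,  r̄m = 0.7000%
Cov = Σ(rp − r̄p)(rm − r̄m) / 4 = 0.2800
Var(rm) = Σ(rm − r̄m)² / 4 = 0.5750
β = Cov / Var = 0.2800 / 0.5750 = 0.4870

0.49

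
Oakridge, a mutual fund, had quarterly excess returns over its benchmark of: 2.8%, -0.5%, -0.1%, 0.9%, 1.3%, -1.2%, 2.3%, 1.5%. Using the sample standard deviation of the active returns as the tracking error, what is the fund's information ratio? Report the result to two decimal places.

Mean return r̄ = 7.00 / 8 = 0.8750%
Σ(r − r̄)² = (2.8 − 0.8750)² + (-0.5 − 0.8750)² + … = 13.4550
sample σ = √(13.4550 / 7) = √1.9221 = 1.3864%
IR = r̄ / tracking error = 0.8750 / 1.3864 = 0.6311

0.63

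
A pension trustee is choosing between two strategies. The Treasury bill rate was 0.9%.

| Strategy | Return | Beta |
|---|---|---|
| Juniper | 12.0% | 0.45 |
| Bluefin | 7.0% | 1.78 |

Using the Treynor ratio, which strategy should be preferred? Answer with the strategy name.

Juniper: Treynor = (12.0% − 0.9%) / 0.45 = 24.667
Bluefin: Treynor = (7.0% − 0.9%) / 1.78 = 3.427
Highest: Juniper (24.667).

Juniper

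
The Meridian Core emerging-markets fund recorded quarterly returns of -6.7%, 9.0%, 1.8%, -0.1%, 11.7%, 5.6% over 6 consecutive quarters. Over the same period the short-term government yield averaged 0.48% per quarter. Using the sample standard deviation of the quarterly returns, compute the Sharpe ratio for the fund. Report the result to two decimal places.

r̄ = (-6.7 + 9 + 1.8 − 0.1 + 11.7 + 5.6) / 6 = 21.30 / 6 = 3.5500%
Sample std dev = √[221.7750 / 5] = 6.6600%
Sharpe = (r̄ − rf) / σ = (3.5500 − 0.48) / 6.6600 = 3.0700 / 6.6600 = 0.4610

0.46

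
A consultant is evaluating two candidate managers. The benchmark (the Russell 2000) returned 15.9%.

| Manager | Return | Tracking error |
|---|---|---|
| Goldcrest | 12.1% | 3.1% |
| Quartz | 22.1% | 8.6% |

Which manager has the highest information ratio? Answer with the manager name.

Goldcrest: IR = (12.1% − 15.9%) / 3.1% = -1.226
Quartz: IR = (22.1% − 15.9%) / 8.6% = 0.721
Highest: Quartz (0.721).

Quartz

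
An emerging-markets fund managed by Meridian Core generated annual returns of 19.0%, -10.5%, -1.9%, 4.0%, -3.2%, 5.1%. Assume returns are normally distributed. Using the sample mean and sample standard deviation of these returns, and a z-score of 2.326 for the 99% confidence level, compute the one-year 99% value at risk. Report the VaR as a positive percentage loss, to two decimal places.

μ = (19 − 10.5 − 1.9 + 4 − 3.2 + 5.1) / 6 = 2.0833%
Σ(r − μ)² = 501.0683; sample σ = √(501.0683/5) = 10.0107%
VaR = −(μ − z·σ) = −(2.0833 − 2.326 × 10.0107) = −(-21.2016) = 21.2016%

21.20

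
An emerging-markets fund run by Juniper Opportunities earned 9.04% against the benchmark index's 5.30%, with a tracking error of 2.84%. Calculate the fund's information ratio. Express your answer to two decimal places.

1.32

IR = (Rp − Rb) / TE = (9.04% − 5.30%) / 2.84% = 3.74% / 2.84% = 1.3169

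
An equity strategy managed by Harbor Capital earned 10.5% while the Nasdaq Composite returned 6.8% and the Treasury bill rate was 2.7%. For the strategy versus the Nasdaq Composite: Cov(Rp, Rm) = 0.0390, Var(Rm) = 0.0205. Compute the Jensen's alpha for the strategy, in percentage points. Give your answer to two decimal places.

β = Cov / Var = 0.0390 / 0.0205 = 1.9024
E[R] = Rf + β(Rm − Rf) = 2.7% + 1.9024 × (6.8% − 2.7%) = 10.4998%
α = Rp − E[R] = 10.5% − 10.4998% = 0.0002

0.00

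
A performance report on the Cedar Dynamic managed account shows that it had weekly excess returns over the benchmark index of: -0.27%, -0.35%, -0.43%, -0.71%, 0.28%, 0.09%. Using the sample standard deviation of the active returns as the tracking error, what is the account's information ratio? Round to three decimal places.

r̄ = (-0.27 − 0.35 − 0.43 − 0.71 + 0.28 + 0.09) / 6 = -1.390 / 6 = -0.2317%
Sample σ = √[Σ(r − r̄)² / 5] = √[0.6489 / 5] = √0.1298 = 0.3603%
IR = r̄ / tracking error = -0.2317 / 0.3603 = -0.6431

-0.643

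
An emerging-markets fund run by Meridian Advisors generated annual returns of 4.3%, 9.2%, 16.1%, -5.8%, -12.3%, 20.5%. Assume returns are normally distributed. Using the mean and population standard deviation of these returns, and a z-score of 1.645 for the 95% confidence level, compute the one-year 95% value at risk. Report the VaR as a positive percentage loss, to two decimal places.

Mean return r̄ = 32.00 / 6 = 5.3333%
Σ(r − r̄)² = 796.8533; population σ = √(796.8533/6) = 11.5243%
VaR = −(r̄ − z·σ) = −(5.3333 − 1.645 × 11.5243) = −(-13.6242) = 13.6242%

13.62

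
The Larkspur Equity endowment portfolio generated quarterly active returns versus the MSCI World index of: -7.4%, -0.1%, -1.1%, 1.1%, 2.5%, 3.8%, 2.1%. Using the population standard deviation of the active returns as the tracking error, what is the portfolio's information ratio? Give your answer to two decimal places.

μ = (-7.4 − 0.1 − 1.1 + 1.1 + 2.5 + 3.8 + 2.1) / 7 = 0.90 / 7 = 0.1286%
Population σ = √[Σ(r − μ)² / 7] = √[82.1743 / 7] = √11.7392 = 3.4263%
IR = μ / tracking error = 0.1286 / 3.4263 = 0.0375

0.04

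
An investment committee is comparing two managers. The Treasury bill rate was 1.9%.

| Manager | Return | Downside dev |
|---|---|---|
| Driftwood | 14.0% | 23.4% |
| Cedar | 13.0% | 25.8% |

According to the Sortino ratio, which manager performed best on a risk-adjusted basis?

Driftwood: Sortino ratio = (14.0% − 1.9%) / 23.4% = 0.517
Cedar: Sortino ratio = (13.0% − 1.9%) / 25.8% = 0.430
Highest: Driftwood (0.517).

Driftwood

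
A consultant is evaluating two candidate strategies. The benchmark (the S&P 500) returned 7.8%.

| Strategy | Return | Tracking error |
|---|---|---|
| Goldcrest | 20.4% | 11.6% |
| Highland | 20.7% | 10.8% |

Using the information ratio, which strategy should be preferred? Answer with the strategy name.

Goldcrest: IR = (20.4% − 7.8%) / 11.6% = 1.086
Highland: IR = (20.7% − 7.8%) / 10.8% = 1.194
Highest: Highland (1.194).

Highland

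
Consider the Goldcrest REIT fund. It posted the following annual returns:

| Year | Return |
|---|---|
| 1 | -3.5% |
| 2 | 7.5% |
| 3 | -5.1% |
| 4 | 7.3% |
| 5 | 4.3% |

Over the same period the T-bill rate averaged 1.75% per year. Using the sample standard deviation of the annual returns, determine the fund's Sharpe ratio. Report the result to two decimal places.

0.06

μ = (-3.5 + 7.5 − 5.1 + 7.3 + 4.3) / 5 = 2.1000%
Sample σ = √[Σ(r − μ)² / 4] = √[144.2400 / 4] = √36.0600 = 6.0050%
Sharpe = (μ − rf) / σ = (2.1000 − 1.75) / 6.0050 = 0.3500 / 6.0050 = 0.0583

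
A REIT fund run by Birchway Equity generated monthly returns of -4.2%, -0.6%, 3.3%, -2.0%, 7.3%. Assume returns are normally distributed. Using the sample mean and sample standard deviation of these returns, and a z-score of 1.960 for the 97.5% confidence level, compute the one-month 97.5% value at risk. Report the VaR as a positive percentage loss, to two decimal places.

8.18

μ = (-4.2 − 0.6 + 3.3 − 2 + 7.3) / 5 = 0.7600%
Sample std dev = √[83.2920 / 4] = 4.5632%
VaR = −(μ − z·σ) = −(0.7600 − 1.960 × 4.5632) = −(-8.1839) = 8.1839%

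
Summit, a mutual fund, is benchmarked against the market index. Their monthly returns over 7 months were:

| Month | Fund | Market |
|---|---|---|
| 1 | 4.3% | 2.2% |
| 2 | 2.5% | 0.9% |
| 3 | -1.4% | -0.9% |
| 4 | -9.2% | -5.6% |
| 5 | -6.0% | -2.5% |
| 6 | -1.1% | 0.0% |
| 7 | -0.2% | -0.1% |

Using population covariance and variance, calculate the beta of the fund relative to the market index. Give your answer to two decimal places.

1.80

r̄p = -1.5857%,  r̄m = -0.8571%
Cov = Σ(rp − r̄p)(rm − r̄m) / 7 = 9.9994
Var(rm) = Σ(rm − r̄m)² / 7 = 5.5624
β = Cov / Var = 9.9994 / 5.5624 = 1.7977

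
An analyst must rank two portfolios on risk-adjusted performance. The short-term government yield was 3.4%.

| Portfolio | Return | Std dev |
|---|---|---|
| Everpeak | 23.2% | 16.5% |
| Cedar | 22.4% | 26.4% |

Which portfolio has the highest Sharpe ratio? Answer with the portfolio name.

Everpeak: Sharpe ratio = (23.2% − 3.4%) / 16.5% = 1.200
Cedar: Sharpe ratio = (22.4% − 3.4%) / 26.4% = 0.720
Highest: Everpeak (1.200).

Everpeak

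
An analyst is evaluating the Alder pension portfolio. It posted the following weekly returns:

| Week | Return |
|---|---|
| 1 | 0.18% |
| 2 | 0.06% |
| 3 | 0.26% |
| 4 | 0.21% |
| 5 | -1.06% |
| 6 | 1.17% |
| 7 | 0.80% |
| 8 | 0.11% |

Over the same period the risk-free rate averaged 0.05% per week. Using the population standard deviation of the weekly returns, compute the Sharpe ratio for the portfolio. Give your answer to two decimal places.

0.28

Mean return μ = 1.730 / 8 = 0.2163%
Σ(r − μ)² = (0.18 − 0.2163)² + (0.06 − 0.2163)² + (0.26 − 0.2163)² + … = 2.9182
population σ = √(2.9182 / 8) = √0.3648 = 0.6040%
Sharpe = (μ − rf) / σ = (0.2163 − 0.05) / 0.6040 = 0.1663 / 0.6040 = 0.2753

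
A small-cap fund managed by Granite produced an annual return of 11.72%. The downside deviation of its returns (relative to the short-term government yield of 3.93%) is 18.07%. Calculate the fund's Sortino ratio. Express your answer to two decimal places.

Sortino = (Rp − Rf) / σd = (11.72% − 3.93%) / 18.07% = 7.79% / 18.07% = 0.4311

0.43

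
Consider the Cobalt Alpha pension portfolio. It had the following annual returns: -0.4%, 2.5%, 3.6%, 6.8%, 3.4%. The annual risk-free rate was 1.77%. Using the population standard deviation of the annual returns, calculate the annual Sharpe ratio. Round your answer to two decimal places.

r̄ = (-0.4 + 2.5 + 3.6 + 6.8 + 3.4) / 5 = 3.1800%
Σ(r − r̄)² = (-0.4 − 3.1800)² + (2.5 − 3.1800)² + … = 26.6080
population σ = √(26.6080 / 5) = √5.3216 = 2.3069%
Sharpe = (r̄ − rf) / σ = (3.1800 − 1.77) / 2.3069 = 1.4100 / 2.3069 = 0.6112

0.61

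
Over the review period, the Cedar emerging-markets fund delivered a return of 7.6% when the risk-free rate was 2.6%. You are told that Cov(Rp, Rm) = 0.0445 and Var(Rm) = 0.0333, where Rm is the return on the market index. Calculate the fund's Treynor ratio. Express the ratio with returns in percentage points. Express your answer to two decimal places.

β = Cov / Var = 0.0445 / 0.0333 = 1.3363
Treynor = (Rp − Rf) / β = (7.6% − 2.6%) / 1.3363 = 5.00 / 1.3363 = 3.7417

3.74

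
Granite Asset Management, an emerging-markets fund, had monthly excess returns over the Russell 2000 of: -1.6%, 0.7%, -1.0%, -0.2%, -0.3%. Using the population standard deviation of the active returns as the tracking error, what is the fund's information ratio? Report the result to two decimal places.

-0.62

Mean return r̄ = -2.40 / 5 = -0.4800%
Population σ = √[Σ(r − r̄)² / 5] = √[3.0280 / 5] = √0.6056 = 0.7782%
IR = r̄ / tracking error = -0.4800 / 0.7782 = -0.6168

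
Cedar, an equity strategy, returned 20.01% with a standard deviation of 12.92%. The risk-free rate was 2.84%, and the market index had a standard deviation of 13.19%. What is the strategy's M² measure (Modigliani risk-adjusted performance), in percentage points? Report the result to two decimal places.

Sharpe = (Rp − Rf) / σp = (20.01% − 2.84%) / 12.92% = 1.3289
M² = Rf + Sharpe × σm = 2.84% + 1.3289 × 13.19% = 20.3682%

20.37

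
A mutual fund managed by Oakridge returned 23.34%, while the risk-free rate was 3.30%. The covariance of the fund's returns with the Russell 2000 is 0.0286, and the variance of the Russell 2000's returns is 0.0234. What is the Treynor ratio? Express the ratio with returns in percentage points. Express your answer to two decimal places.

β = Cov / Var = 0.0286 / 0.0234 = 1.2222
Treynor = (Rp − Rf) / β = (23.34% − 3.30%) / 1.2222 = 20.04 / 1.2222 = 16.3967

16.40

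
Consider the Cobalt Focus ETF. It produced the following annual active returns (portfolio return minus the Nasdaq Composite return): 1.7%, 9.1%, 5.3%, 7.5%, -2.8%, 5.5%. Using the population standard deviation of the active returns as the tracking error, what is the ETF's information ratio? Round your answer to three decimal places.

1.114

r̄ = (1.7 + 9.1 + 5.3 + 7.5 − 2.8 + 5.5) / 6 = 4.3833%
Population σ = √[Σ(r − r̄)² / 6] = √[92.8483 / 6] = √15.4747 = 3.9338%
IR = r̄ / tracking error = 4.3833 / 3.9338 = 1.1143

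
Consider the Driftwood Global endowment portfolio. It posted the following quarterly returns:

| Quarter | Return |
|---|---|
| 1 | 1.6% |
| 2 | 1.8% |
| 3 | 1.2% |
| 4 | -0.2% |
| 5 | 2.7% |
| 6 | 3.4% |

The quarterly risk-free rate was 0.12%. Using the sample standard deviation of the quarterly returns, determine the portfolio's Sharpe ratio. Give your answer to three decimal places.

μ = (1.6 + 1.8 + 1.2 − 0.2 + 2.7 + 3.4) / 6 = 1.7500%
Σ(r − μ)² = (1.6 − 1.7500)² + (1.8 − 1.7500)² + … = 7.7550
sample σ = √(7.7550 / 5) = √1.5510 = 1.2454%
Sharpe = (μ − rf) / σ = (1.7500 − 0.12) / 1.2454 = 1.6300 / 1.2454 = 1.3088

1.309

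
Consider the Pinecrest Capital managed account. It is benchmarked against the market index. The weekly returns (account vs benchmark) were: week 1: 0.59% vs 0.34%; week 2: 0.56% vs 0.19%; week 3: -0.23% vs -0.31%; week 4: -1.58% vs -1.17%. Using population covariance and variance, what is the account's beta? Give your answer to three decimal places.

1.488

r̄p = -0.1650%,  r̄m = -0.2375%
Cov = Σ(rp − r̄p)(rm − r̄m) / 4 = 0.5175
Var(rm) = Σ(rm − r̄m)² / 4 = 0.3478
β = Cov / Var = 0.5175 / 0.3478 = 1.4879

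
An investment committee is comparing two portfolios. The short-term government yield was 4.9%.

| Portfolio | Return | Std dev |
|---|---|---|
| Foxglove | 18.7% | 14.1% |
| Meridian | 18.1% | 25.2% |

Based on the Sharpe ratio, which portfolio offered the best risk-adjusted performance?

Foxglove: Sharpe ratio = (18.7% − 4.9%) / 14.1% = 0.979
Meridian: Sharpe ratio = (18.1% − 4.9%) / 25.2% = 0.524
Highest: Foxglove (0.979).

Foxglove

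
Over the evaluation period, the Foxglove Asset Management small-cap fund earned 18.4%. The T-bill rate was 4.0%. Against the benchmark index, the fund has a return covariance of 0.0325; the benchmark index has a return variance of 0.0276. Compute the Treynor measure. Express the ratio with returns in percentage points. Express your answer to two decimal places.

12.23

β = Cov / Var = 0.0325 / 0.0276 = 1.1775
Treynor = (Rp − Rf) / β = (18.4% − 4.0%) / 1.1775 = 14.40 / 1.1775 = 12.2293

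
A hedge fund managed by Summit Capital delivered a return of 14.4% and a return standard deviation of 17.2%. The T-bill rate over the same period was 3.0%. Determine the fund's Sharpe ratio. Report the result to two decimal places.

Sharpe = (Rp − Rf) / σp = (14.4% − 3.0%) / 17.2% = 11.40% / 17.2% = 0.6628

0.66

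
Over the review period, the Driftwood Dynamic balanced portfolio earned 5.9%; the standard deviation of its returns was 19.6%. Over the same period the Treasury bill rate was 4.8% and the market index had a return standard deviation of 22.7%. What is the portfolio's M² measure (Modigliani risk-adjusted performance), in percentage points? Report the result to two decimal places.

6.07

Sharpe = (Rp − Rf) / σp = (5.9% − 4.8%) / 19.6% = 0.0561
M² = Rf + Sharpe × σm = 4.8% + 0.0561 × 22.7% = 6.0735%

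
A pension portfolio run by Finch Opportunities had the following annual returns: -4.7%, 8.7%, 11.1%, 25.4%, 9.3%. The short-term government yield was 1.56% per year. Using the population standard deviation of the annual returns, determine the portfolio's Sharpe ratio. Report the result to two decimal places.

μ = (-4.7 + 8.7 + 11.1 + 25.4 + 9.3) / 5 = 9.9600%
Population σ = √[Σ(r − μ)² / 5] = √[456.6320 / 5] = √91.3264 = 9.5565%
Sharpe = (μ − rf) / σ = (9.9600 − 1.56) / 9.5565 = 8.4000 / 9.5565 = 0.8790

0.88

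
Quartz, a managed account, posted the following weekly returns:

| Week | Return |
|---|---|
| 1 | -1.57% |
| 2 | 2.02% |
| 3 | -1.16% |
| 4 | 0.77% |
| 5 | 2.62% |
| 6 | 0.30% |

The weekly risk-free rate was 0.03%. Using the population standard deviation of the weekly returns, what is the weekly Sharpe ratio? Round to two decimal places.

r̄ = (-1.57 + 2.02 − 1.16 + 0.77 + 2.62 + 0.3) / 6 = 2.980 / 6 = 0.4967%
Σ(r − r̄)² = (-1.57 − 0.4967)² + (2.02 − 0.4967)² + … = 13.9581
population σ = √(13.9581 / 6) = √2.3264 = 1.5253%
Sharpe = (r̄ − rf) / σ = (0.4967 − 0.03) / 1.5253 = 0.4667 / 1.5253 = 0.3060

0.31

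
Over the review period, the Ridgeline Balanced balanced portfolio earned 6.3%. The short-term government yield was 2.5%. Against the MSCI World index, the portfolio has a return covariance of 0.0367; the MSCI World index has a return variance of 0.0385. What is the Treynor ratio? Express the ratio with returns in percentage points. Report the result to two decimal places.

3.99

β = Cov / Var = 0.0367 / 0.0385 = 0.9532
Treynor = (Rp − Rf) / β = (6.3% − 2.5%) / 0.9532 = 3.80 / 0.9532 = 3.9866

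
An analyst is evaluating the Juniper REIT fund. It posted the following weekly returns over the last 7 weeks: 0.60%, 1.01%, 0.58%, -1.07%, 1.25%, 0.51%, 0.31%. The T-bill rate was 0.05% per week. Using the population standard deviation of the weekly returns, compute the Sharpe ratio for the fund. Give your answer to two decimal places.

0.59

μ = (0.6 + 1.01 + 0.58 − 1.07 + 1.25 + 0.51 + 0.31) / 7 = 0.4557%
Σ(r − μ)² = 3.3264; population σ = √(3.3264/7) = 0.6893%
Sharpe = (μ − rf) / σ = (0.4557 − 0.05) / 0.6893 = 0.4057 / 0.6893 = 0.5886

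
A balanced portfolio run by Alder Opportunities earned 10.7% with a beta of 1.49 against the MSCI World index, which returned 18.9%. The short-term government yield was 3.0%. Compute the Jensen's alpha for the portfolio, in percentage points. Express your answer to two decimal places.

CAPM expected return = Rf + β(Rm − Rf) = 3.0% + 1.49 × (18.9% − 3.0%) = 3 + 1.49 × 15.90 = 26.6910%
Jensen's α = Rp − E[R] = 10.7% − 26.6910% = -15.9910

-15.99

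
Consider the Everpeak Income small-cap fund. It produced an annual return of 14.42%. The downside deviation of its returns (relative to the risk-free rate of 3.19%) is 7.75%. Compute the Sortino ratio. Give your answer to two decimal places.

Sortino = (Rp − Rf) / σd = (14.42% − 3.19%) / 7.75% = 11.23% / 7.75% = 1.4490

1.45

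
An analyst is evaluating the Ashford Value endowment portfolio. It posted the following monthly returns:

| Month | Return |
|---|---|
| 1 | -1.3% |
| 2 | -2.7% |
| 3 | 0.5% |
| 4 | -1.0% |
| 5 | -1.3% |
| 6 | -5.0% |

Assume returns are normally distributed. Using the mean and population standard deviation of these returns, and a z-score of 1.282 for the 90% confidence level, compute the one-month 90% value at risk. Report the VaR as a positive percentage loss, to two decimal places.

3.99

μ = (-1.3 − 2.7 + 0.5 − 1 − 1.3 − 5) / 6 = -10.80 / 6 = -1.8000%
Σ(r − μ)² = (-1.3 − (-1.8000))² + (-2.7 − (-1.8000))² + (0.5 − (-1.8000))² + … = 17.4800
population σ = √(17.4800 / 6) = √2.9133 = 1.7068%
VaR = −(μ − z·σ) = −(-1.8000 − 1.282 × 1.7068) = −(-3.9881) = 3.9881%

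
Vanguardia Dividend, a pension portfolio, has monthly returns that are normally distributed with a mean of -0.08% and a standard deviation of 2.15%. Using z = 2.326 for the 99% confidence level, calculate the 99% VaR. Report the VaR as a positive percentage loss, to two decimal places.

VaR (as % loss) = −(μ − z·σ) = −(-0.08% − 2.326 × 2.15%) = −(-5.0809%) = 5.0809%

5.08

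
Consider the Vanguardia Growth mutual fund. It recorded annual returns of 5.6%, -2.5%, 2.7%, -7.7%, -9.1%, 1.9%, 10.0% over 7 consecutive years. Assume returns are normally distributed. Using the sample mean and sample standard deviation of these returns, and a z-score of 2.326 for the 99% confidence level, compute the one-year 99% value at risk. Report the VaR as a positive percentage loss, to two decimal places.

r̄ = (5.6 − 2.5 + 2.7 − 7.7 − 9.1 + 1.9 + 10) / 7 = 0.1286%
Σ(r − r̄)² = (5.6 − 0.1286)² + (-2.5 − 0.1286)² + (2.7 − 0.1286)² + … = 290.4943
sample σ = √(290.4943 / 6) = √48.4157 = 6.9581%
VaR = −(r̄ − z·σ) = −(0.1286 − 2.326 × 6.9581) = −(-16.0559) = 16.0559%

16.06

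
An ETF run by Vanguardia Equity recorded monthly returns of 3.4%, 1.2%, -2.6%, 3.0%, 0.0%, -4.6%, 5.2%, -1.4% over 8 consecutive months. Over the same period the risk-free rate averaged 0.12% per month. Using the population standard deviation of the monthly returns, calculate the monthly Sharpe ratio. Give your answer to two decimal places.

0.13

μ = (3.4 + 1.2 − 2.6 + 3 + 0 − 4.6 + 5.2 − 1.4) / 8 = 0.5250%
Σ(r − μ)² = (3.4 − 0.5250)² + (1.2 − 0.5250)² + (-2.6 − 0.5250)² + … = 76.7150
population σ = √(76.7150 / 8) = √9.5894 = 3.0967%
Sharpe = (μ − rf) / σ = (0.5250 − 0.12) / 3.0967 = 0.4050 / 3.0967 = 0.1308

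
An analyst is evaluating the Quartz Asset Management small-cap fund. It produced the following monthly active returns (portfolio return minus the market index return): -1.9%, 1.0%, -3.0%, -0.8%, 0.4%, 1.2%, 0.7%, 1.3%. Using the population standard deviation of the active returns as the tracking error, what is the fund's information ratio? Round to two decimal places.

-0.09

Mean return μ = -1.10 / 8 = -0.1375%
Population σ = √[Σ(r − μ)² / 8] = √[17.8788 / 8] = √2.2349 = 1.4950%
IR = μ / tracking error = -0.1375 / 1.4950 = -0.0920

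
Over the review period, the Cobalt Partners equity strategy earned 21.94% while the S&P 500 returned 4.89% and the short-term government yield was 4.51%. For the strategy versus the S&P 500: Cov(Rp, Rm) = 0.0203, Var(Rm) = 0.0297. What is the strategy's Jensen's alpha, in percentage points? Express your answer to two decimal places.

17.17

β = Cov / Var = 0.0203 / 0.0297 = 0.6835
E[R] = Rf + β(Rm − Rf) = 4.51% + 0.6835 × (4.89% − 4.51%) = 4.7697%
α = Rp − E[R] = 21.94% − 4.7697% = 17.1703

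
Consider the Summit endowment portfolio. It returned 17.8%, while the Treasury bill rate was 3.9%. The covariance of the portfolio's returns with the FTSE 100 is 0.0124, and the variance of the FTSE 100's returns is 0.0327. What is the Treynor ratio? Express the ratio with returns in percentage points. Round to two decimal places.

β = Cov / Var = 0.0124 / 0.0327 = 0.3792
Treynor = (Rp − Rf) / β = (17.8% − 3.9%) / 0.3792 = 13.90 / 0.3792 = 36.6561

36.66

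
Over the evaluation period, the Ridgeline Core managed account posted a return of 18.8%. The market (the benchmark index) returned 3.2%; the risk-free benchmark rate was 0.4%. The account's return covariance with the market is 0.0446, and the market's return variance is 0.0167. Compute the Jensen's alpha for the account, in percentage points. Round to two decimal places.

β = Cov / Var = 0.0446 / 0.0167 = 2.6707
E[R] = Rf + β(Rm − Rf) = 0.4% + 2.6707 × (3.2% − 0.4%) = 7.8780%
α = Rp − E[R] = 18.8% − 7.8780% = 10.9220

10.92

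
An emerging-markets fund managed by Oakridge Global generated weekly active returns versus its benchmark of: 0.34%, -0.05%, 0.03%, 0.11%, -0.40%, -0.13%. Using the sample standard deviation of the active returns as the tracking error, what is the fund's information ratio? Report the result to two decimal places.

-0.07

μ = (0.34 − 0.05 + 0.03 + 0.11 − 0.4 − 0.13) / 6 = -0.100 / 6 = -0.0167%
Σ(r − μ)² = 0.3063; sample σ = √(0.3063/5) = 0.2475%
IR = μ / tracking error = -0.0167 / 0.2475 = -0.0675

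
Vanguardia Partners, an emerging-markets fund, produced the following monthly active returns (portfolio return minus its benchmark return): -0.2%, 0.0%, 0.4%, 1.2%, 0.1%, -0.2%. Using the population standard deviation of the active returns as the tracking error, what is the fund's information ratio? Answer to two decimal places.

0.45

μ = (-0.2 + 0 + 0.4 + 1.2 + 0.1 − 0.2) / 6 = 1.30 / 6 = 0.2167%
Σ(r − μ)² = (-0.2 − 0.2167)² + (0 − 0.2167)² + (0.4 − 0.2167)² + … = 1.4083
population σ = √(1.4083 / 6) = √0.2347 = 0.4845%
IR = μ / tracking error = 0.2167 / 0.4845 = 0.4473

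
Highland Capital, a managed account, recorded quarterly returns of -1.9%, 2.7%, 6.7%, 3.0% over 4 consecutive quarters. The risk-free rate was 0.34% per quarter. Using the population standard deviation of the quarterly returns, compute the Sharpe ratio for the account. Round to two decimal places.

0.75

r̄ = (-1.9 + 2.7 + 6.7 + 3) / 4 = 2.6250%
Σ(r − r̄)² = 37.2275; population σ = √(37.2275/4) = 3.0507%
Sharpe = (r̄ − rf) / σ = (2.6250 − 0.34) / 3.0507 = 2.2850 / 3.0507 = 0.7490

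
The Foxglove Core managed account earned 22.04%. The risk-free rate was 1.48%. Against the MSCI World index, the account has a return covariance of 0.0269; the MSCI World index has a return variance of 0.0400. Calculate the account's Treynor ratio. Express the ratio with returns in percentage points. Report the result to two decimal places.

30.57

β = Cov / Var = 0.0269 / 0.0400 = 0.6725
Treynor = (Rp − Rf) / β = (22.04% − 1.48%) / 0.6725 = 20.56 / 0.6725 = 30.5725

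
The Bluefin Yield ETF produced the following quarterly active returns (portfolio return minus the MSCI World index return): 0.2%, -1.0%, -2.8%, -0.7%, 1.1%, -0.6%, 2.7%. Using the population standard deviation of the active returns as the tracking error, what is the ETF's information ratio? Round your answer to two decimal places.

-0.10

r̄ = (0.2 − 1 − 2.8 − 0.7 + 1.1 − 0.6 + 2.7) / 7 = -1.10 / 7 = -0.1571%
Population σ = √[Σ(r − r̄)² / 7] = √[18.0571 / 7] = √2.5796 = 1.6061%
IR = r̄ / tracking error = -0.1571 / 1.6061 = -0.0978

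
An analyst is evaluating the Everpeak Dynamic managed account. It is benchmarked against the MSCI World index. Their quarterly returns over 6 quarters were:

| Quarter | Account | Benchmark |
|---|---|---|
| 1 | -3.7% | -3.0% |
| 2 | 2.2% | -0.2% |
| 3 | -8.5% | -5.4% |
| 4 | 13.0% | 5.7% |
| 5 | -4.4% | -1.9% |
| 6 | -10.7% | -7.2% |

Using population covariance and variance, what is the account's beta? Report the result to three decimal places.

1.878

r̄p = -2.0167%,  r̄m = -2.0000%
Cov = Σ(rp − r̄p)(rm − r̄m) / 6 = 31.9767
Var(rm) = Σ(rm − r̄m)² / 6 = 17.0233
β = Cov / Var = 31.9767 / 17.0233 = 1.8784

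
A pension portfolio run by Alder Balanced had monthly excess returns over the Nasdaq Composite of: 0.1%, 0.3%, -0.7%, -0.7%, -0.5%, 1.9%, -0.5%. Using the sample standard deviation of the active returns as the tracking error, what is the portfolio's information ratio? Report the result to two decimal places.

-0.02

r̄ = (0.1 + 0.3 − 0.7 − 0.7 − 0.5 + 1.9 − 0.5) / 7 = -0.0143%
Sample σ = √[Σ(r − r̄)² / 6] = √[5.1886 / 6] = √0.8648 = 0.9299%
IR = r̄ / tracking error = -0.0143 / 0.9299 = -0.0154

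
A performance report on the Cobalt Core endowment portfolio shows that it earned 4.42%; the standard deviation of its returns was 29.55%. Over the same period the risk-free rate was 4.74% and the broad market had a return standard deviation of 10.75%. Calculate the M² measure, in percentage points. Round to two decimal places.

4.62

Sharpe = (Rp − Rf) / σp = (4.42% − 4.74%) / 29.55% = -0.0108
M² = Rf + Sharpe × σm = 4.74% + -0.0108 × 10.75% = 4.6239%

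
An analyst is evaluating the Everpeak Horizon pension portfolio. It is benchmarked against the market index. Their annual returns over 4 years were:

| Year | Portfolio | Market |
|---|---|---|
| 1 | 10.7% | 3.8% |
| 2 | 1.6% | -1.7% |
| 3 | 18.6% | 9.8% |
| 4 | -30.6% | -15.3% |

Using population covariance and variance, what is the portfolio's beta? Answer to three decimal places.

r̄p = 0.0750%,  r̄m = -0.8500%
Cov = Σ(rp − r̄p)(rm − r̄m) / 4 = 172.1638
Var(rm) = Σ(rm − r̄m)² / 4 = 86.1425
β = Cov / Var = 172.1638 / 86.1425 = 1.9986

1.999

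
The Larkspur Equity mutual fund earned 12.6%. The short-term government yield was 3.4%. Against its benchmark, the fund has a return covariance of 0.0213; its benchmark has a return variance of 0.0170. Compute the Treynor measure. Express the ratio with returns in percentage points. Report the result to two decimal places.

7.34

β = Cov / Var = 0.0213 / 0.0170 = 1.2529
Treynor = (Rp − Rf) / β = (12.6% − 3.4%) / 1.2529 = 9.20 / 1.2529 = 7.3430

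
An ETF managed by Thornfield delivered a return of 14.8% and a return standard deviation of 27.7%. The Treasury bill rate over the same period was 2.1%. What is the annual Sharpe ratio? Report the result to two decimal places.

Sharpe = (Rp − Rf) / σp = (14.8% − 2.1%) / 27.7% = 12.70% / 27.7% = 0.4585

0.46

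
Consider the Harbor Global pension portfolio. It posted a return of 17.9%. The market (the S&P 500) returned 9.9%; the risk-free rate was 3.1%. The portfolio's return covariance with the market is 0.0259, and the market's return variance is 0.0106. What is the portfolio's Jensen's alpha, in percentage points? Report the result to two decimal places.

-1.82

β = Cov / Var = 0.0259 / 0.0106 = 2.4434
E[R] = Rf + β(Rm − Rf) = 3.1% + 2.4434 × (9.9% − 3.1%) = 19.7151%
α = Rp − E[R] = 17.9% − 19.7151% = -1.8151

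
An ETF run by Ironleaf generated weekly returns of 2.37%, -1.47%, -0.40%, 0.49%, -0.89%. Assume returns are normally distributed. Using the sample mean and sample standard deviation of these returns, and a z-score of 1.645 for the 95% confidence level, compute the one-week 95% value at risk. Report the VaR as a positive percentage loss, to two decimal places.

Mean return r̄ = 0.100 / 5 = 0.0200%
Sample σ = √[Σ(r − r̄)² / 4] = √[8.9680 / 4] = √2.2420 = 1.4973%
VaR = −(r̄ − z·σ) = −(0.0200 − 1.645 × 1.4973) = −(-2.4431) = 2.4431%

2.44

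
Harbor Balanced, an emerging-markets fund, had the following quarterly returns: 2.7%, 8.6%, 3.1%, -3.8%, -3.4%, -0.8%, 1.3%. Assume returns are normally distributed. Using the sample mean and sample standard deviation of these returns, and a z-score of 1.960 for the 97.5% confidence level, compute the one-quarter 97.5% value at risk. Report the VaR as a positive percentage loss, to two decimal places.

7.32

r̄ = (2.7 + 8.6 + 3.1 − 3.8 − 3.4 − 0.8 + 1.3) / 7 = 7.70 / 7 = 1.1000%
Sample std dev = √[110.7200 / 6] = 4.2957%
VaR = −(r̄ − z·σ) = −(1.1000 − 1.960 × 4.2957) = −(-7.3196) = 7.3196%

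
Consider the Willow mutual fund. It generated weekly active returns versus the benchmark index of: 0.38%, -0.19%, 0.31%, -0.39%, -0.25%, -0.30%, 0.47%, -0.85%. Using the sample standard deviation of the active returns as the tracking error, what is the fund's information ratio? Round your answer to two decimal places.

-0.23

Mean return r̄ = -0.820 / 8 = -0.1025%
Sample σ = √[Σ(r − r̄)² / 7] = √[1.4406 / 7] = √0.2058 = 0.4537%
IR = r̄ / tracking error = -0.1025 / 0.4537 = -0.2259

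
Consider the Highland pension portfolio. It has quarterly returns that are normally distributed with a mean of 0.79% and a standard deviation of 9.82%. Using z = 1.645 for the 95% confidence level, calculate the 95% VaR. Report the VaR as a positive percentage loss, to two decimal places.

15.36

VaR (as % loss) = −(μ − z·σ) = −(0.79% − 1.645 × 9.82%) = −(-15.3639%) = 15.3639%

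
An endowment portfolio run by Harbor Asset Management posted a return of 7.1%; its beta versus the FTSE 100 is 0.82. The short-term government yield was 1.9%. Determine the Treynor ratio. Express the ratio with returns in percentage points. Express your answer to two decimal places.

6.34

Treynor = (Rp − Rf) / β = (7.1% − 1.9%) / 0.82 = 5.20 / 0.82 = 6.3415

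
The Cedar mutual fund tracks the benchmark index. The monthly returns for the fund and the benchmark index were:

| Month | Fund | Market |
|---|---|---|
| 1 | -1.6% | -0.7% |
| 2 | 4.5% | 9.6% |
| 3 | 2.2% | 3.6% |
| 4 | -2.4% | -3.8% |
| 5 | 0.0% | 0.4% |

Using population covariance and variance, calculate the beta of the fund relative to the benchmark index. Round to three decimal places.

r̄p = 0.5400%,  r̄m = 1.8200%
Cov = Σ(rp − r̄p)(rm − r̄m) / 5 = 11.2892
Var(rm) = Σ(rm − r̄m)² / 5 = 20.7296
β = Cov / Var = 11.2892 / 20.7296 = 0.5446

0.545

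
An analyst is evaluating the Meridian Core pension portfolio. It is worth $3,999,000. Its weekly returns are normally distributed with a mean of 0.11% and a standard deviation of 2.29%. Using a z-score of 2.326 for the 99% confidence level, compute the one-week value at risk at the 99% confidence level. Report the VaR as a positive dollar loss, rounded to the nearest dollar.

$208,609

Return at the 99% tail: μ − z·σ = 0.11% − 2.326 × 2.29% = 0.11 − 5.32654 = -5.21654%
VaR = −(-5.21654%) × $3,999,000 = 5.21654% × $3,999,000 = $208,609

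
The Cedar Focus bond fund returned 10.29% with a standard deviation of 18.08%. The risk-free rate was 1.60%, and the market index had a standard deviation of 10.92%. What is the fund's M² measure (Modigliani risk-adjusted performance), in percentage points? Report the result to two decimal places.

6.85

Sharpe = (Rp − Rf) / σp = (10.29% − 1.60%) / 18.08% = 0.4806
M² = Rf + Sharpe × σm = 1.60% + 0.4806 × 10.92% = 6.8482%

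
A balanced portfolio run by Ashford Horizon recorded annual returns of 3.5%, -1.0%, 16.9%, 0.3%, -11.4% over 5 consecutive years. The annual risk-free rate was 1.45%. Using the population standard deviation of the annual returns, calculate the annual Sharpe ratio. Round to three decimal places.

r̄ = (3.5 − 1 + 16.9 + 0.3 − 11.4) / 5 = 1.6600%
Population σ = √[Σ(r − r̄)² / 5] = √[415.1320 / 5] = √83.0264 = 9.1119%
Sharpe = (r̄ − rf) / σ = (1.6600 − 1.45) / 9.1119 = 0.2100 / 9.1119 = 0.0230

0.023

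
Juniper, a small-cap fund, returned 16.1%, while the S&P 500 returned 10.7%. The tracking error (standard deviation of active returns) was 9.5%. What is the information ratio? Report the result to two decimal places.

0.57

IR = (Rp − Rb) / TE = (16.1% − 10.7%) / 9.5% = 5.40% / 9.5% = 0.5684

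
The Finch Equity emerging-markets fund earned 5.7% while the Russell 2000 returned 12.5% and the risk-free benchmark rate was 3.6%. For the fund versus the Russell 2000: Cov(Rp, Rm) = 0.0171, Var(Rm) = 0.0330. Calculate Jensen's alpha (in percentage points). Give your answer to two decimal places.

-2.51

β = Cov / Var = 0.0171 / 0.0330 = 0.5182
E[R] = Rf + β(Rm − Rf) = 3.6% + 0.5182 × (12.5% − 3.6%) = 8.2120%
α = Rp − E[R] = 5.7% − 8.2120% = -2.5120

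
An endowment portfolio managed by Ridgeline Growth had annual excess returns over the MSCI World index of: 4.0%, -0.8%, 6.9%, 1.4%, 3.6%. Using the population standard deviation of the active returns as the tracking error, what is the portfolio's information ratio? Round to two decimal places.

r̄ = (4 − 0.8 + 6.9 + 1.4 + 3.6) / 5 = 3.0200%
Σ(r − r̄)² = (4 − 3.0200)² + (-0.8 − 3.0200)² + … = 33.5680
σ = √[33.5680 / 5] = 2.5911%
IR = r̄ / tracking error = 3.0200 / 2.5911 = 1.1655

1.17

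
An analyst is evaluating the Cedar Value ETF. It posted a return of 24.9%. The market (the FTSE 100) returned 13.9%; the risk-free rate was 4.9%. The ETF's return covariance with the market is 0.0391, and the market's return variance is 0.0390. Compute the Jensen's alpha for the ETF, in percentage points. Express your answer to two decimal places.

β = Cov / Var = 0.0391 / 0.0390 = 1.0026
E[R] = Rf + β(Rm − Rf) = 4.9% + 1.0026 × (13.9% − 4.9%) = 13.9234%
α = Rp − E[R] = 24.9% − 13.9234% = 10.9766

10.98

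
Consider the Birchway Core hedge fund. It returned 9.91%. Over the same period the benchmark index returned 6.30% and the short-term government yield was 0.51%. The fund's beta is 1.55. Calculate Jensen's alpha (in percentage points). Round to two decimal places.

CAPM expected return = Rf + β(Rm − Rf) = 0.51% + 1.55 × (6.30% − 0.51%) = 0.51 + 1.55 × 5.79 = 9.4845%
Jensen's α = Rp − E[R] = 9.91% − 9.4845% = 0.4255

0.43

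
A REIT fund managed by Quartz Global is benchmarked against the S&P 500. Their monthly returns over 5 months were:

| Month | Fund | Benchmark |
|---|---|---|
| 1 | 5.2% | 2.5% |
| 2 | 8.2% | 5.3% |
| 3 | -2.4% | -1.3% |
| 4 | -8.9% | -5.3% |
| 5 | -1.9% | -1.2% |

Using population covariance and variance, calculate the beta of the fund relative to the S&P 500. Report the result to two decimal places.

r̄p = 0.0400%,  r̄m = 0.0000%
Cov = Σ(rp − r̄p)(rm − r̄m) / 5 = 21.8060
Var(rm) = Σ(rm − r̄m)² / 5 = 13.1120
β = Cov / Var = 21.8060 / 13.1120 = 1.6631

1.66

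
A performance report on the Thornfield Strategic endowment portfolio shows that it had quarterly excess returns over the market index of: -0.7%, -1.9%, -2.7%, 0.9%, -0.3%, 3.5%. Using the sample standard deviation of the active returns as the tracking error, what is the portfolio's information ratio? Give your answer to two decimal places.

r̄ = (-0.7 − 1.9 − 2.7 + 0.9 − 0.3 + 3.5) / 6 = -1.20 / 6 = -0.2000%
Sample std dev = √[24.3000 / 5] = 2.2045%
IR = r̄ / tracking error = -0.2000 / 2.2045 = -0.0907

-0.09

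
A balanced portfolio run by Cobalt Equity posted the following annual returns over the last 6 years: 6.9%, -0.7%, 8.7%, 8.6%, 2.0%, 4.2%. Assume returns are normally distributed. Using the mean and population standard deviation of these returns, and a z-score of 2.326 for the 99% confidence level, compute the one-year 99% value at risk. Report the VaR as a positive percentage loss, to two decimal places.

μ = (6.9 − 0.7 + 8.7 + 8.6 + 2 + 4.2) / 6 = 29.70 / 6 = 4.9500%
Σ(r − μ)² = (6.9 − 4.9500)² + (-0.7 − 4.9500)² + … = 72.3750
σ = √[72.3750 / 6] = 3.4731%
VaR = −(μ − z·σ) = −(4.9500 − 2.326 × 3.4731) = −(-3.1284) = 3.1284%

3.13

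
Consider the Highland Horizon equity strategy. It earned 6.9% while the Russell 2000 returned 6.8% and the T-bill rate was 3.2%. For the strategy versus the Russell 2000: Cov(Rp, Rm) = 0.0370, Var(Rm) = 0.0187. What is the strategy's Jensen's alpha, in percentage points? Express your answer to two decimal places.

-3.42

β = Cov / Var = 0.0370 / 0.0187 = 1.9786
E[R] = Rf + β(Rm − Rf) = 3.2% + 1.9786 × (6.8% − 3.2%) = 10.3230%
α = Rp − E[R] = 6.9% − 10.3230% = -3.4230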